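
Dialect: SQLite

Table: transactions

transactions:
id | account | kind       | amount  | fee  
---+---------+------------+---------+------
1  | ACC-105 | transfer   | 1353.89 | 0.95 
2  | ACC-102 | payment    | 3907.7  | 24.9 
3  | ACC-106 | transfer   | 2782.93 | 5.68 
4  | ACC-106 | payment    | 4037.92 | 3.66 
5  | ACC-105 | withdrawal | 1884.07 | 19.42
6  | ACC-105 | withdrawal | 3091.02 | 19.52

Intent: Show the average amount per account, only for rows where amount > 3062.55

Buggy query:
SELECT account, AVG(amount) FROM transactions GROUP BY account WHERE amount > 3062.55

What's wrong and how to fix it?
Bug: WHERE cannot follow GROUP BY

Fix: Place WHERE between FROM and GROUP BY

Corrected query:
SELECT account, AVG(amount) FROM transactions WHERE amount > 3062.55 GROUP BY account

Result:
account | AVG(amount)
--------+------------
ACC-102 | 3907.7     
ACC-105 | 3091.02    
ACC-106 | 4037.92    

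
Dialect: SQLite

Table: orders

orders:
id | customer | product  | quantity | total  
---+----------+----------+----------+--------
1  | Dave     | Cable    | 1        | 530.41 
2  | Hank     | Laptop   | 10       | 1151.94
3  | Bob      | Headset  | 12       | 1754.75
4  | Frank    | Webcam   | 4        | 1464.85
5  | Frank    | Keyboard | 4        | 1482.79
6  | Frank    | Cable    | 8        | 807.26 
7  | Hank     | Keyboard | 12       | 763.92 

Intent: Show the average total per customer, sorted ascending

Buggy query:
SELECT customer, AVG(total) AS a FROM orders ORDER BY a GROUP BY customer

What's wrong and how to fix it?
Bug: GROUP BY must precede ORDER BY

Fix: Move ORDER BY to the end, after GROUP BY

Corrected query:
SELECT customer, AVG(total) AS a FROM orders GROUP BY customer ORDER BY a

Result:
customer | a          
---------+------------
Dave     | 530.41     
Hank     | 957.93     
Frank    | 1251.633333
Bob      | 1754.75    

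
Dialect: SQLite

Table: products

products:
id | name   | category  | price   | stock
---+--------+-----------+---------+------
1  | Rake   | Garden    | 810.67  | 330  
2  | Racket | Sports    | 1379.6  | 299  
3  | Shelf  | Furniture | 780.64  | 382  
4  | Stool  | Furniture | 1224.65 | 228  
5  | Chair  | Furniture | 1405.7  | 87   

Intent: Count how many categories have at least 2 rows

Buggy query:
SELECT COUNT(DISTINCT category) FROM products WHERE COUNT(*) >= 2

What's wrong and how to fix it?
Bug: WHERE filters individual rows, not groups, so a group-level COUNT is invalid there

Fix: Group first with HAVING COUNT(*) >= 2, then COUNT the resulting groups

Corrected query:
SELECT COUNT(*) FROM (SELECT category FROM products GROUP BY category HAVING COUNT(*) >= 2)

Result:
COUNT(*)
--------
1       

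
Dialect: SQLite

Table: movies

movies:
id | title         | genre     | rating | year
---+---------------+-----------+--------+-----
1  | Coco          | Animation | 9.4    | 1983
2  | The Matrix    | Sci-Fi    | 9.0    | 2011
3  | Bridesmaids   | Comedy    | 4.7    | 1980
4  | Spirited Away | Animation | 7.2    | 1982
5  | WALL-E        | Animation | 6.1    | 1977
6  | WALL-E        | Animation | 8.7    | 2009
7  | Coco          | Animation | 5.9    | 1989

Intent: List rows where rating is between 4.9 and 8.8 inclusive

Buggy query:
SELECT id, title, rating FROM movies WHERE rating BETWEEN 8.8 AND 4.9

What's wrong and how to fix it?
Bug: The bounds are reversed; BETWEEN a AND b requires a <= b to match anything

Fix: Swap the bounds so the smaller value comes first

Corrected query:
SELECT id, title, rating FROM movies WHERE rating BETWEEN 4.9 AND 8.8

Result:
id | title         | rating
---+---------------+-------
4  | Spirited Away | 7.2   
5  | WALL-E        | 6.1   
6  | WALL-E        | 8.7   
7  | Coco          | 5.9   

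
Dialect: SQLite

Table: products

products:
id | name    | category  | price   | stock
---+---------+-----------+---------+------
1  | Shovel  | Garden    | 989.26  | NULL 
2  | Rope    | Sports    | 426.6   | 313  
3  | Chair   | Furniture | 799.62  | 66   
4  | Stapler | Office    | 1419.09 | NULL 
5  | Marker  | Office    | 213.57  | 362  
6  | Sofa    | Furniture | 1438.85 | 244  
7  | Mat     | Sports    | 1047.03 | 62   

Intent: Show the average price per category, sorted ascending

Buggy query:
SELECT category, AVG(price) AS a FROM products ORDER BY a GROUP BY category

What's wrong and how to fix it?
Bug: GROUP BY must precede ORDER BY

Fix: Move ORDER BY to the end, after GROUP BY

Corrected query:
SELECT category, AVG(price) AS a FROM products GROUP BY category ORDER BY a

Result:
category  | a       
----------+---------
Sports    | 736.815 
Office    | 816.33  
Garden    | 989.26  
Furniture | 1119.235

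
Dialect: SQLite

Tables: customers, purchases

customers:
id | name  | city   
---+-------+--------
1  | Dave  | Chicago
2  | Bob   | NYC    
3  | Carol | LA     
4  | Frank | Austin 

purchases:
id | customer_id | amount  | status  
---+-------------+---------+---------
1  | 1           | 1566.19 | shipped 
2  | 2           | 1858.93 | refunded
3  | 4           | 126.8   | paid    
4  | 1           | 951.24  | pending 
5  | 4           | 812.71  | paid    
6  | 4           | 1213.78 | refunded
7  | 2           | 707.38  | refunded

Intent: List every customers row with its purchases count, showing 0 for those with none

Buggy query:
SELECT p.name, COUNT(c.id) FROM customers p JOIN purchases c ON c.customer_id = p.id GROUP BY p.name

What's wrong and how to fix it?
Bug: INNER JOIN drops customers rows that have no matching purchases rows

Fix: Switch to LEFT JOIN to retain unmatched parent rows

Corrected query:
SELECT p.name, COUNT(c.id) FROM customers p LEFT JOIN purchases c ON c.customer_id = p.id GROUP BY p.name

Result:
name  | COUNT(c.id)
------+------------
Bob   | 2          
Carol | 0          
Dave  | 2          
Frank | 3          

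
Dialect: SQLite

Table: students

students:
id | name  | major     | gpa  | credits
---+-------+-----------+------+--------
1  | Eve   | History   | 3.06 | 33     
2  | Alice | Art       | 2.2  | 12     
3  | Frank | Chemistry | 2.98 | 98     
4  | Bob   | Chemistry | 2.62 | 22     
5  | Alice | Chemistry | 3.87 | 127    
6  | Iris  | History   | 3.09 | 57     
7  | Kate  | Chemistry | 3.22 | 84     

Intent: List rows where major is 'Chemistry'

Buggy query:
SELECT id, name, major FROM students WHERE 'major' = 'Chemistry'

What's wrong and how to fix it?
Bug: 'major' in single quotes is a string literal, not the column; the comparison is literal-vs-literal and never true

Fix: Remove the quotes around the column name (or use double quotes for an identifier)

Corrected query:
SELECT id, name, major FROM students WHERE major = 'Chemistry'

Result:
id | name  | major    
---+-------+----------
3  | Frank | Chemistry
4  | Bob   | Chemistry
5  | Alice | Chemistry
7  | Kate  | Chemistry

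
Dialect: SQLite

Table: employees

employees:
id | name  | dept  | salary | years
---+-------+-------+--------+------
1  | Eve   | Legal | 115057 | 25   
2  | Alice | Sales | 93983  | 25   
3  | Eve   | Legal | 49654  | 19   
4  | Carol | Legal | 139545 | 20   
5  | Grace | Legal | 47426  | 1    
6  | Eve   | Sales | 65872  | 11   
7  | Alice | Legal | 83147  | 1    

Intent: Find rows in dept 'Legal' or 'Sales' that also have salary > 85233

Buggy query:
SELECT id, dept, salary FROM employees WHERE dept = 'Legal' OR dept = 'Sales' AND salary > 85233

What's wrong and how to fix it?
Bug: Without parentheses, AND is evaluated before OR, so the salary filter only applies to the 'Sales' branch

Fix: Group the OR with parentheses (or use IN), then AND the threshold

Corrected query:
SELECT id, dept, salary FROM employees WHERE (dept = 'Legal' OR dept = 'Sales') AND salary > 85233

Result:
id | dept  | salary
---+-------+-------
1  | Legal | 115057
2  | Sales | 93983 
4  | Legal | 139545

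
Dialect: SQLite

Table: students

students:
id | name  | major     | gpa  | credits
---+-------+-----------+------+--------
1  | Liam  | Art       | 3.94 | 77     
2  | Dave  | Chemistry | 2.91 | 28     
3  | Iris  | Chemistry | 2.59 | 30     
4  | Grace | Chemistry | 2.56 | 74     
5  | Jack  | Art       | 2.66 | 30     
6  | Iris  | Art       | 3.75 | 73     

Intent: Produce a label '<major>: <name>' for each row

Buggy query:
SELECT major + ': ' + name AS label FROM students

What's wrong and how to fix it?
Bug: '+' is numeric addition; on text columns SQLite converts them to 0 instead of concatenating

Fix: Use the || operator for string concatenation

Corrected query:
SELECT major || ': ' || name AS label FROM students

Result:
label           
----------------
Art: Liam       
Chemistry: Dave 
Chemistry: Iris 
Chemistry: Grace
Art: Jack       
Art: Iris       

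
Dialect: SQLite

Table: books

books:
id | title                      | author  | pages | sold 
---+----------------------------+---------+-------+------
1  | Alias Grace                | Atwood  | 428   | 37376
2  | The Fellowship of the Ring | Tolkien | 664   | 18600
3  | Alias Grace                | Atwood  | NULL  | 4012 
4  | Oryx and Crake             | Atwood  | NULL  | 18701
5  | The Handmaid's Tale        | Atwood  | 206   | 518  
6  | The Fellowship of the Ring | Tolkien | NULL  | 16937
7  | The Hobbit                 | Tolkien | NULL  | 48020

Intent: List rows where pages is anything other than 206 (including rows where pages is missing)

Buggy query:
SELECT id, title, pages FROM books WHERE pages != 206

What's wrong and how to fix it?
Bug: 'pages != 206' is unknown when pages is NULL, so NULL rows are silently excluded

Fix: Add an explicit OR pages IS NULL to include the missing-value rows

Corrected query:
SELECT id, title, pages FROM books WHERE pages != 206 OR pages IS NULL

Result:
id | title                      | pages
---+----------------------------+------
1  | Alias Grace                | 428  
2  | The Fellowship of the Ring | 664  
3  | Alias Grace                | NULL 
4  | Oryx and Crake             | NULL 
6  | The Fellowship of the Ring | NULL 
7  | The Hobbit                 | NULL 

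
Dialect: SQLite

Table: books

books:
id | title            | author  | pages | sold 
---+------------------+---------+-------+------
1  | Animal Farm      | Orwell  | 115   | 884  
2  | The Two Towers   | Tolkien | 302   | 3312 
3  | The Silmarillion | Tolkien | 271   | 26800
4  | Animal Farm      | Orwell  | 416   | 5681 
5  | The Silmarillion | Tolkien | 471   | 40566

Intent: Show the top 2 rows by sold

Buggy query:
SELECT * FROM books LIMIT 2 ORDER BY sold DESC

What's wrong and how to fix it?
Bug: ORDER BY cannot follow LIMIT; LIMIT is the final clause

Fix: Sort with ORDER BY, then apply LIMIT

Corrected query:
SELECT * FROM books ORDER BY sold DESC LIMIT 2

Result:
id | title            | author  | pages | sold 
---+------------------+---------+-------+------
5  | The Silmarillion | Tolkien | 471   | 40566
3  | The Silmarillion | Tolkien | 271   | 26800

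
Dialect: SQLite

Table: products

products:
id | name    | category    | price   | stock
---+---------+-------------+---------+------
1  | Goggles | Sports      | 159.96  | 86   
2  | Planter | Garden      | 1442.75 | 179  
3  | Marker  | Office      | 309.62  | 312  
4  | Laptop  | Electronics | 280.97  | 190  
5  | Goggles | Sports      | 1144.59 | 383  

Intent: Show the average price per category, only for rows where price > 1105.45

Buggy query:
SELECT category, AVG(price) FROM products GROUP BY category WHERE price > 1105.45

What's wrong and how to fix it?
Bug: WHERE cannot follow GROUP BY

Fix: Place WHERE between FROM and GROUP BY

Corrected query:
SELECT category, AVG(price) FROM products WHERE price > 1105.45 GROUP BY category

Result:
category | AVG(price)
---------+-----------
Garden   | 1442.75   
Sports   | 1144.59   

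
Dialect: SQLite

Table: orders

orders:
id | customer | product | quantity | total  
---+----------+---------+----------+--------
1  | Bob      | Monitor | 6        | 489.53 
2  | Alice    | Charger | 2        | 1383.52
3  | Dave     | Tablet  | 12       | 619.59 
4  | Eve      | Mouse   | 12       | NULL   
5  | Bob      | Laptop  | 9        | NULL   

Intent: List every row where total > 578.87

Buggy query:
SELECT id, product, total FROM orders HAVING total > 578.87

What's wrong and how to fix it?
Bug: This is a non-aggregate query (no GROUP BY, no aggregates), so in SQLite the HAVING clause is invalid here; a row-level condition belongs in WHERE

Fix: Replace HAVING with WHERE since the condition applies to individual rows

Corrected query:
SELECT id, product, total FROM orders WHERE total > 578.87

Result:
id | product | total  
---+---------+--------
2  | Charger | 1383.52
3  | Tablet  | 619.59 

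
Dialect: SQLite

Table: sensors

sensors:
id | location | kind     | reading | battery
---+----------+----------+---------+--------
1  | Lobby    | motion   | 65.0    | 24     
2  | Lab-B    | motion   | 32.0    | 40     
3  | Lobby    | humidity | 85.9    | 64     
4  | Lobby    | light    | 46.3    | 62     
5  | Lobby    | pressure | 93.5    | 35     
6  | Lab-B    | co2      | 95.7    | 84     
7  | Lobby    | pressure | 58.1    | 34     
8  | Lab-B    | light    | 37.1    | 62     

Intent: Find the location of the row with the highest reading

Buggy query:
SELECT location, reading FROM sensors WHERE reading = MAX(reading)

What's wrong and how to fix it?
Bug: MAX(reading) is an aggregate and cannot be used directly in WHERE

Fix: Wrap MAX in a scalar subquery so WHERE compares against a single value

Corrected query:
SELECT location, reading FROM sensors WHERE reading = (SELECT MAX(reading) FROM sensors)

Result:
location | reading
---------+--------
Lab-B    | 95.7   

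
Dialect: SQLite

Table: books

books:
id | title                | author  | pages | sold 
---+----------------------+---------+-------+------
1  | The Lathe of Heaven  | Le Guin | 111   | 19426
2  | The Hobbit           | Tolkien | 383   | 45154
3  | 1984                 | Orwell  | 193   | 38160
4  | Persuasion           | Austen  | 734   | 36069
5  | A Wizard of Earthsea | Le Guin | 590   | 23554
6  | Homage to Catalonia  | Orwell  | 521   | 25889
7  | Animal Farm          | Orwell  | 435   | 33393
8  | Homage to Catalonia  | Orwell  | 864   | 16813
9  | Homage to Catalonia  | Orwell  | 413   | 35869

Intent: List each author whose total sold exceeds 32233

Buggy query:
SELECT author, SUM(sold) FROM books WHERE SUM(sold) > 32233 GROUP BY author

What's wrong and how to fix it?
Bug: WHERE runs before GROUP BY, so aggregates aren't available there

Fix: Use HAVING (which filters groups after aggregation) instead of WHERE

Corrected query:
SELECT author, SUM(sold) FROM books GROUP BY author HAVING SUM(sold) > 32233

Result:
author  | SUM(sold)
--------+----------
Austen  | 36069    
Le Guin | 42980    
Orwell  | 150124   
Tolkien | 45154    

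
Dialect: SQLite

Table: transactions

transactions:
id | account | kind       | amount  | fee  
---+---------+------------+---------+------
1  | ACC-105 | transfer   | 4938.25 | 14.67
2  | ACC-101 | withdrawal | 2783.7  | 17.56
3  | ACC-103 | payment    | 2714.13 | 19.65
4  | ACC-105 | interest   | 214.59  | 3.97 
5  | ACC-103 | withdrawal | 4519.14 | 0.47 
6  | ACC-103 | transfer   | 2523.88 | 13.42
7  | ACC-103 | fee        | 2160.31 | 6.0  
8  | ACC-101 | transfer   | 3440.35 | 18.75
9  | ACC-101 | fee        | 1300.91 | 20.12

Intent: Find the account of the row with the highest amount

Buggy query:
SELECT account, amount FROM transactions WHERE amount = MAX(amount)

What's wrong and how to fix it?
Bug: MAX(amount) is an aggregate and cannot be used directly in WHERE

Fix: Use a subquery: WHERE amount = (SELECT MAX(amount) FROM transactions)

Corrected query:
SELECT account, amount FROM transactions WHERE amount = (SELECT MAX(amount) FROM transactions)

Result:
account | amount 
--------+--------
ACC-105 | 4938.25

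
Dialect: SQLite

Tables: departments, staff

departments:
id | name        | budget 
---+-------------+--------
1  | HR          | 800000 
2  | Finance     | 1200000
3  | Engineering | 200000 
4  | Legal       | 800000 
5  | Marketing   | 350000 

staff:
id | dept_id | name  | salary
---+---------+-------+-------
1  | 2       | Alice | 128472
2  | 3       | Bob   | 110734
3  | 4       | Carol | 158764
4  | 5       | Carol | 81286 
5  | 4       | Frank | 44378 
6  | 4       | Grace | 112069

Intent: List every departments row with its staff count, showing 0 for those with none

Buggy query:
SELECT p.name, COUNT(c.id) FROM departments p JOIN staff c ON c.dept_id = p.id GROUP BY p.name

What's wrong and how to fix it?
Bug: INNER JOIN drops departments rows that have no matching staff rows

Fix: Switch to LEFT JOIN to retain unmatched parent rows

Corrected query:
SELECT p.name, COUNT(c.id) FROM departments p LEFT JOIN staff c ON c.dept_id = p.id GROUP BY p.name

Result:
name        | COUNT(c.id)
------------+------------
Engineering | 1          
Finance     | 1          
HR          | 0          
Legal       | 3          
Marketing   | 1          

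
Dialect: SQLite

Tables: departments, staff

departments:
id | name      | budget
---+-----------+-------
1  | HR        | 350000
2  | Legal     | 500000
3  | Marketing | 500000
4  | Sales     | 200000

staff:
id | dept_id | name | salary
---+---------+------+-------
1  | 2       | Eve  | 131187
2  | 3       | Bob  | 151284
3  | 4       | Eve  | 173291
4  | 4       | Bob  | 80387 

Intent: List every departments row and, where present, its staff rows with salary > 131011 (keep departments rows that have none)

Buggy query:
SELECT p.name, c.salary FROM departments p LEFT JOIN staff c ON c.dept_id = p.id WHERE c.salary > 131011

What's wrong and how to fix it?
Bug: Filtering c.salary in WHERE discards the NULL rows produced by LEFT JOIN, turning it into an inner join

Fix: Put 'c.salary > 131011' in the JOIN's ON clause instead of WHERE

Corrected query:
SELECT p.name, c.salary FROM departments p LEFT JOIN staff c ON c.dept_id = p.id AND c.salary > 131011

Result:
name      | salary
----------+-------
HR        | NULL  
Legal     | 131187
Marketing | 151284
Sales     | 173291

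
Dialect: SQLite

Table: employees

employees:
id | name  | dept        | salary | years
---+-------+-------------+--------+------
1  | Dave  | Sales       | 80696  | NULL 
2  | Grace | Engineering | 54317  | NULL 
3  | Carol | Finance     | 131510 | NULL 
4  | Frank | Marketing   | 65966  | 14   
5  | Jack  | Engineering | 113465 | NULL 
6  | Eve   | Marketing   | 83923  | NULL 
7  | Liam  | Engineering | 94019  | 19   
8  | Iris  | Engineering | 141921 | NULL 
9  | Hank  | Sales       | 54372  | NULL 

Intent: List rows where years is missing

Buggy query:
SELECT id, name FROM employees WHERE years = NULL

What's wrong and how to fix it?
Bug: '= NULL' is always unknown in SQL three-valued logic, so no rows match

Fix: Use IS NULL to test for NULL

Corrected query:
SELECT id, name FROM employees WHERE years IS NULL

Result:
id | name 
---+------
1  | Dave 
2  | Grace
3  | Carol
5  | Jack 
6  | Eve  
8  | Iris 
9  | Hank 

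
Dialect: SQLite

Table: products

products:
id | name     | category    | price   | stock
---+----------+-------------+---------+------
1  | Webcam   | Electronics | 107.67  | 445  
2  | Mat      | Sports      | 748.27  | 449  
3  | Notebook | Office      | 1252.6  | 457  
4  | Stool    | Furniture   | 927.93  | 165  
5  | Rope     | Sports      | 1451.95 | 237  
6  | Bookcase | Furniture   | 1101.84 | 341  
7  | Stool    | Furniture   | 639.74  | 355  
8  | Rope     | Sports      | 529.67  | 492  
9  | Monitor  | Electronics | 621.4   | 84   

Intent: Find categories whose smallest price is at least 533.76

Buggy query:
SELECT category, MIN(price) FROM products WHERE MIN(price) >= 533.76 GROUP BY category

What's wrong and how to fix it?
Bug: Aggregates like MIN are computed per group after WHERE runs

Fix: Replace WHERE with HAVING after the GROUP BY

Corrected query:
SELECT category, MIN(price) FROM products GROUP BY category HAVING MIN(price) >= 533.76

Result:
category  | MIN(price)
----------+-----------
Furniture | 639.74    
Office    | 1252.6    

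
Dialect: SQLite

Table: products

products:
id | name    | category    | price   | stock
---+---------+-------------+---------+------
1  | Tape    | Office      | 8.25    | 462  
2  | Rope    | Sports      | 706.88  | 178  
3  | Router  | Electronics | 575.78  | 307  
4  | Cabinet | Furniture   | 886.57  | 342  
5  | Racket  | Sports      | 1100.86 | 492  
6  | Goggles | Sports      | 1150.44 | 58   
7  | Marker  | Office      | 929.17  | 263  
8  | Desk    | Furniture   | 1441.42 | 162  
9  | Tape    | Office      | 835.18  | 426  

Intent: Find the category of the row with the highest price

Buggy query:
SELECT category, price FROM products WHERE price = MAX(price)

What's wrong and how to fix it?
Bug: WHERE is evaluated per row; an aggregate over the whole table isn't defined there

Fix: Use a subquery: WHERE price = (SELECT MAX(price) FROM products)

Corrected query:
SELECT category, price FROM products WHERE price = (SELECT MAX(price) FROM products)

Result:
category  | price  
----------+--------
Furniture | 1441.42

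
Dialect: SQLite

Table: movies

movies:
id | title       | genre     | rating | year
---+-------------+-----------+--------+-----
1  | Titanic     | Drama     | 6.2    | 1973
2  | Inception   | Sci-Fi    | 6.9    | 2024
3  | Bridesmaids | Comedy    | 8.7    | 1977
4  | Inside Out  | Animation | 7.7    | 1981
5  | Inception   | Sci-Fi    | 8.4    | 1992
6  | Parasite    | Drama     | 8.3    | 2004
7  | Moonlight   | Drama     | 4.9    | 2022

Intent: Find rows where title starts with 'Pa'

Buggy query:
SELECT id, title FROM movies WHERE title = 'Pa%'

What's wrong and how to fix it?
Bug: '=' compares the literal string including the % character; pattern matching needs LIKE

Fix: Replace '=' with LIKE so 'Pa%' is treated as a pattern

Corrected query:
SELECT id, title FROM movies WHERE title LIKE 'Pa%'

Result:
id | title   
---+---------
6  | Parasite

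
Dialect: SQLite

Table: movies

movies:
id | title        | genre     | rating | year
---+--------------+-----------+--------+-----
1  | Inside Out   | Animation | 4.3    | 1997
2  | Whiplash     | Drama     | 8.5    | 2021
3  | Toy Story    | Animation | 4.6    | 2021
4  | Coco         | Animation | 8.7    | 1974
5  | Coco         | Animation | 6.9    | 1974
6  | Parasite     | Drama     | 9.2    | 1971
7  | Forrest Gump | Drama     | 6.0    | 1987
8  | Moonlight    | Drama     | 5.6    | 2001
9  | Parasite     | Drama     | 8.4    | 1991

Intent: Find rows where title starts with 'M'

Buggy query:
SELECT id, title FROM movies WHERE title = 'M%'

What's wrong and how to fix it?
Bug: '=' compares the literal string including the % character; pattern matching needs LIKE

Fix: Replace '=' with LIKE so 'M%' is treated as a pattern

Corrected query:
SELECT id, title FROM movies WHERE title LIKE 'M%'

Result:
id | title    
---+----------
8  | Moonlight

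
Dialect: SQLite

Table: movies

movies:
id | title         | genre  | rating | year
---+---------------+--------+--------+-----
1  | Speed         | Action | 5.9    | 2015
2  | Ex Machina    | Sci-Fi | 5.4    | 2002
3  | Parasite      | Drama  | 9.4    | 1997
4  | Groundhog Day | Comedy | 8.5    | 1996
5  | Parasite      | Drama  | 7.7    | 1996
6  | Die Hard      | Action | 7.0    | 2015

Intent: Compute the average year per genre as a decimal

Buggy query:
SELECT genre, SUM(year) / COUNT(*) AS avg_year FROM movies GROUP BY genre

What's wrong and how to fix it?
Bug: SUM(year) and COUNT(*) are both integers; the division truncates the fractional part

Fix: Cast one side to REAL so the division keeps the fractional part

Corrected query:
SELECT genre, SUM(year) * 1.0 / COUNT(*) AS avg_year FROM movies GROUP BY genre

Result:
genre  | avg_year
-------+---------
Action | 2015    
Comedy | 1996    
Drama  | 1996.5  
Sci-Fi | 2002    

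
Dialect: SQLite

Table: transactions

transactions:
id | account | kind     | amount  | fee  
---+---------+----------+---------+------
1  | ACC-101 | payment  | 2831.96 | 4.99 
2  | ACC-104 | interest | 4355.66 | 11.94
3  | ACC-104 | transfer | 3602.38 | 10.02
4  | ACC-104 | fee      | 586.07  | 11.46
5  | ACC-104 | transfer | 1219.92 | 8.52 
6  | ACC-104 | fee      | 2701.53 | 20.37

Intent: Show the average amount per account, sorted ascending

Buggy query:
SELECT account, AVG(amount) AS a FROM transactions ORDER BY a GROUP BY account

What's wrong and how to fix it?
Bug: GROUP BY must precede ORDER BY

Fix: Move ORDER BY to the end, after GROUP BY

Corrected query:
SELECT account, AVG(amount) AS a FROM transactions GROUP BY account ORDER BY a

Result:
account | a       
--------+---------
ACC-104 | 2493.112
ACC-101 | 2831.96 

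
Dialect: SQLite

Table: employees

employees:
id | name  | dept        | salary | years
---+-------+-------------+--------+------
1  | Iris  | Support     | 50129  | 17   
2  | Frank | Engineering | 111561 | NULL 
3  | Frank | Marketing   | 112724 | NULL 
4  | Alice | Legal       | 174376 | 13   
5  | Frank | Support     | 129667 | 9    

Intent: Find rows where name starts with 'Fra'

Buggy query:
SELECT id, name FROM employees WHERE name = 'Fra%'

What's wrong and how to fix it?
Bug: '=' compares the literal string including the % character; pattern matching needs LIKE

Fix: Replace '=' with LIKE so 'Fra%' is treated as a pattern

Corrected query:
SELECT id, name FROM employees WHERE name LIKE 'Fra%'

Result:
id | name 
---+------
2  | Frank
3  | Frank
5  | Frank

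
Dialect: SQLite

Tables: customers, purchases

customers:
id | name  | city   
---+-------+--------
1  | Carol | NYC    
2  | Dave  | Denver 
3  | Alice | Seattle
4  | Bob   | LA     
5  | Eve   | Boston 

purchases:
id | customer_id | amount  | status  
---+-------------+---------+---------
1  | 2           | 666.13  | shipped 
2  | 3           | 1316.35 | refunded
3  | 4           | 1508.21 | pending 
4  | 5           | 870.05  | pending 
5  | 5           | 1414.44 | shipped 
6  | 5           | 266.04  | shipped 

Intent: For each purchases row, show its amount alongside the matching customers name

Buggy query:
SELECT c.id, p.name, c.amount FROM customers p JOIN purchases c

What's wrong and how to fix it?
Bug: JOIN with no ON clause produces a cartesian product; every purchases row pairs with every customers row

Fix: Specify the join condition linking the foreign key to the parent id

Corrected query:
SELECT c.id, p.name, c.amount FROM customers p JOIN purchases c ON c.customer_id = p.id

Result:
id | name  | amount 
---+-------+--------
1  | Dave  | 666.13 
2  | Alice | 1316.35
3  | Bob   | 1508.21
4  | Eve   | 870.05 
5  | Eve   | 1414.44
6  | Eve   | 266.04 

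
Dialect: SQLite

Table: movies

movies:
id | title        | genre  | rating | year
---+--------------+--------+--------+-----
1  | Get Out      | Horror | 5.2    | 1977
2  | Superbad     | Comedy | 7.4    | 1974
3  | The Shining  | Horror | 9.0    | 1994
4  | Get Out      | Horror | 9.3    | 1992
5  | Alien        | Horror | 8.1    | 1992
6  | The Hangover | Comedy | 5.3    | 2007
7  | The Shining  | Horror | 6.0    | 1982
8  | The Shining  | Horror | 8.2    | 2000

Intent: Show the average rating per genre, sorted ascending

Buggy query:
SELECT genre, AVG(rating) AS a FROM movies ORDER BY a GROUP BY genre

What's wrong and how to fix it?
Bug: ORDER BY appears before GROUP BY; SQL clause order requires GROUP BY first

Fix: Reorder: SELECT … FROM … GROUP BY … ORDER BY …

Corrected query:
SELECT genre, AVG(rating) AS a FROM movies GROUP BY genre ORDER BY a

Result:
genre  | a       
-------+---------
Comedy | 6.35    
Horror | 7.633333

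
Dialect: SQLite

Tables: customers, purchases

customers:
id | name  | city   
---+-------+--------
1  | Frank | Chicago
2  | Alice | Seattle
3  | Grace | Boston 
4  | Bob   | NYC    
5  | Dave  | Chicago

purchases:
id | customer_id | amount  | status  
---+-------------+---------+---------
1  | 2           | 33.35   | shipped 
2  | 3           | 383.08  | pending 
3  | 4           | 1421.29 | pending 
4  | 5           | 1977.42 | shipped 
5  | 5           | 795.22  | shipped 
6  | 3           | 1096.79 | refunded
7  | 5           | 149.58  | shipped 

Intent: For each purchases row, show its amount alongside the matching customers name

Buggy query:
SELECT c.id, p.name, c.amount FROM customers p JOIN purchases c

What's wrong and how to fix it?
Bug: Missing join condition: each purchases row is matched to all customers rows instead of just its own

Fix: Add ON c.customer_id = p.id to the JOIN

Corrected query:
SELECT c.id, p.name, c.amount FROM customers p JOIN purchases c ON c.customer_id = p.id

Result:
id | name  | amount 
---+-------+--------
1  | Alice | 33.35  
2  | Grace | 383.08 
3  | Bob   | 1421.29
4  | Dave  | 1977.42
5  | Dave  | 795.22 
6  | Grace | 1096.79
7  | Dave  | 149.58 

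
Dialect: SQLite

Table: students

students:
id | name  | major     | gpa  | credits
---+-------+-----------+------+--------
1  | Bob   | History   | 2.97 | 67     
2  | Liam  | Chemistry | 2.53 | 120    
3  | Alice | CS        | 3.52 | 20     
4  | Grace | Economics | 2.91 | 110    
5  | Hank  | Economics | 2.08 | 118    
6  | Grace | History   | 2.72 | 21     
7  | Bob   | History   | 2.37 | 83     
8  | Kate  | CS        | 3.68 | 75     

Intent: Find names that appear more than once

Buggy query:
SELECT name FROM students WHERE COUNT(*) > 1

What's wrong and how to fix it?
Bug: WHERE can't reference COUNT(*); aggregates are computed after WHERE

Fix: Group first, then use HAVING for the count condition

Corrected query:
SELECT name FROM students GROUP BY name HAVING COUNT(*) > 1

Result:
name 
-----
Bob  
Grace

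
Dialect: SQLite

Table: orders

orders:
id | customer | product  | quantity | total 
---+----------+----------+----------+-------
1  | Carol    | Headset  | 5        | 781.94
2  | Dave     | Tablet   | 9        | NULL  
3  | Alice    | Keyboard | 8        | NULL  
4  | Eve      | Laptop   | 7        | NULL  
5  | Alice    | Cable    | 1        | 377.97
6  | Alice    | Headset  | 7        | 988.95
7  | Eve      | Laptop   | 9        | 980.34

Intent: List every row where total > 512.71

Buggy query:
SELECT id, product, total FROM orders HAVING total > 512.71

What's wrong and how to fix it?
Bug: HAVING filters the output of aggregation, but this query has no GROUP BY and no aggregate functions, so SQLite rejects it (HAVING clause on a non-aggregate query); the condition here is per row

Fix: Replace HAVING with WHERE since the condition applies to individual rows

Corrected query:
SELECT id, product, total FROM orders WHERE total > 512.71

Result:
id | product | total 
---+---------+-------
1  | Headset | 781.94
6  | Headset | 988.95
7  | Laptop  | 980.34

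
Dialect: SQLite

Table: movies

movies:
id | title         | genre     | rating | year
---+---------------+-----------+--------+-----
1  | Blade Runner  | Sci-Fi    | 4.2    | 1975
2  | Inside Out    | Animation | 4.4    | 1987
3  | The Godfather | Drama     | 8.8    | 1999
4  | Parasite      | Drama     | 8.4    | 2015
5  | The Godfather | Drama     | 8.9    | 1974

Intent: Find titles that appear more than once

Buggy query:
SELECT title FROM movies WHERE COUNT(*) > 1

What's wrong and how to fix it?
Bug: WHERE can't reference COUNT(*); aggregates are computed after WHERE

Fix: Group first, then use HAVING for the count condition

Corrected query:
SELECT title FROM movies GROUP BY title HAVING COUNT(*) > 1

Result:
title        
-------------
The Godfather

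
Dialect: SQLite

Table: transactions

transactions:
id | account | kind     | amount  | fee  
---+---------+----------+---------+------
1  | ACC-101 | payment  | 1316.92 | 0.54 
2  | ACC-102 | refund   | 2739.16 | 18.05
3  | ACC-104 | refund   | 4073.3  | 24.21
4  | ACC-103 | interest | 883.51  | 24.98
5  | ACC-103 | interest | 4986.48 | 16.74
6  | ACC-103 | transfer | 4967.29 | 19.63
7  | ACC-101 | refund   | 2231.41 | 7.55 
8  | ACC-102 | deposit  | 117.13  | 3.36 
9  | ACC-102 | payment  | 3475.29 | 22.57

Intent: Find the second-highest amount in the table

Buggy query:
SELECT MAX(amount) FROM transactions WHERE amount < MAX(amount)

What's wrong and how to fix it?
Bug: MAX(amount) on the right of the comparison is an aggregate-in-WHERE error

Fix: Put the inner MAX in a scalar subquery

Corrected query:
SELECT MAX(amount) FROM transactions WHERE amount < (SELECT MAX(amount) FROM transactions)

Result:
MAX(amount)
-----------
4967.29    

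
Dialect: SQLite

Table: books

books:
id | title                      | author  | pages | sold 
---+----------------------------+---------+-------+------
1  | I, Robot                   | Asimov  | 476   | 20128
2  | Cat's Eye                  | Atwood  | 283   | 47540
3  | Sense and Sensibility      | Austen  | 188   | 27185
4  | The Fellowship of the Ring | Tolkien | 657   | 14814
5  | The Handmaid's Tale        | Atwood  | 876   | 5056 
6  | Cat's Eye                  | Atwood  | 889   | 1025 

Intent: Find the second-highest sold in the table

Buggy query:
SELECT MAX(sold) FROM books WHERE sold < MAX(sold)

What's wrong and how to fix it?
Bug: The inner MAX is an aggregate inside WHERE, which is not allowed

Fix: Put the inner MAX in a scalar subquery

Corrected query:
SELECT MAX(sold) FROM books WHERE sold < (SELECT MAX(sold) FROM books)

Result:
MAX(sold)
---------
27185    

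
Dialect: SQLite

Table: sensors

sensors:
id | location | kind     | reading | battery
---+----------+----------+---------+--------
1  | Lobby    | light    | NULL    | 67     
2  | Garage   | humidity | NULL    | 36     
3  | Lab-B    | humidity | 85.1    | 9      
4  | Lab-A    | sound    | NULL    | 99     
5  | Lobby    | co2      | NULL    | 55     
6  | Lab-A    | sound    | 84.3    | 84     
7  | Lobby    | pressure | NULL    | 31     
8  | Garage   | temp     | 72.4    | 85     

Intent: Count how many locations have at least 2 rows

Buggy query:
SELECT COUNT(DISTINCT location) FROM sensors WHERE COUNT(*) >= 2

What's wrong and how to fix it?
Bug: WHERE filters individual rows, not groups, so a group-level COUNT is invalid there

Fix: Group first with HAVING COUNT(*) >= 2, then COUNT the resulting groups

Corrected query:
SELECT COUNT(*) FROM (SELECT location FROM sensors GROUP BY location HAVING COUNT(*) >= 2)

Result:
COUNT(*)
--------
3       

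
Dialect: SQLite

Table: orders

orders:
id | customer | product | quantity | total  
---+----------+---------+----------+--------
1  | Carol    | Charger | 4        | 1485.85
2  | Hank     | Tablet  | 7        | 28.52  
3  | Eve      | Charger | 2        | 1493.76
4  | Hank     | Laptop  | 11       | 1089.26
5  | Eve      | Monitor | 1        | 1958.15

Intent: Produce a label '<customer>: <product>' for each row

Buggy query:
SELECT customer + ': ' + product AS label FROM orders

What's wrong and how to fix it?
Bug: '+' is numeric addition; on text columns SQLite converts them to 0 instead of concatenating

Fix: Use the || operator for string concatenation

Corrected query:
SELECT customer || ': ' || product AS label FROM orders

Result:
label         
--------------
Carol: Charger
Hank: Tablet  
Eve: Charger  
Hank: Laptop  
Eve: Monitor  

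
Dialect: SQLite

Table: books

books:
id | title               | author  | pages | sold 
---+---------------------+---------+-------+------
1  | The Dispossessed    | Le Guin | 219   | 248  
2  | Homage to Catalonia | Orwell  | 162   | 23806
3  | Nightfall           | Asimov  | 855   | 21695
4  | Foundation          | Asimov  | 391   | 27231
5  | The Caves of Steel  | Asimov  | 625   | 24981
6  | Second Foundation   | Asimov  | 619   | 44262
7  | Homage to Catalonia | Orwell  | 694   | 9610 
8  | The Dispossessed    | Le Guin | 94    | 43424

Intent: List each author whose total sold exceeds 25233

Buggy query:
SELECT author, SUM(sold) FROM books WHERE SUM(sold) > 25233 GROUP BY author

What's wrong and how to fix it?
Bug: SUM(sold) is an aggregate, but WHERE filters rows before aggregation

Fix: Move the aggregate condition to a HAVING clause

Corrected query:
SELECT author, SUM(sold) FROM books GROUP BY author HAVING SUM(sold) > 25233

Result:
author  | SUM(sold)
--------+----------
Asimov  | 118169   
Le Guin | 43672    
Orwell  | 33416    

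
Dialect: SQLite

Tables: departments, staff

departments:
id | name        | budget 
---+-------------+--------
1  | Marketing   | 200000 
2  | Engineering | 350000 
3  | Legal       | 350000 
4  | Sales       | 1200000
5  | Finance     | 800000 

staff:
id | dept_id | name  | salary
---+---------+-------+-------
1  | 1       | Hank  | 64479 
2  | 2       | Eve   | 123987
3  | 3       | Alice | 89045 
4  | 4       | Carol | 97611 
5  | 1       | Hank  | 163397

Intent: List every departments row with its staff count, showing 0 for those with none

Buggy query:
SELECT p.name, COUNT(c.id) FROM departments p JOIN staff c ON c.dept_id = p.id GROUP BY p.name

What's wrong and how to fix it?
Bug: An inner join excludes parents with zero children

Fix: Use LEFT JOIN so parents without children still appear (COUNT(c.id) gives 0)

Corrected query:
SELECT p.name, COUNT(c.id) FROM departments p LEFT JOIN staff c ON c.dept_id = p.id GROUP BY p.name

Result:
name        | COUNT(c.id)
------------+------------
Engineering | 1          
Finance     | 0          
Legal       | 1          
Marketing   | 2          
Sales       | 1          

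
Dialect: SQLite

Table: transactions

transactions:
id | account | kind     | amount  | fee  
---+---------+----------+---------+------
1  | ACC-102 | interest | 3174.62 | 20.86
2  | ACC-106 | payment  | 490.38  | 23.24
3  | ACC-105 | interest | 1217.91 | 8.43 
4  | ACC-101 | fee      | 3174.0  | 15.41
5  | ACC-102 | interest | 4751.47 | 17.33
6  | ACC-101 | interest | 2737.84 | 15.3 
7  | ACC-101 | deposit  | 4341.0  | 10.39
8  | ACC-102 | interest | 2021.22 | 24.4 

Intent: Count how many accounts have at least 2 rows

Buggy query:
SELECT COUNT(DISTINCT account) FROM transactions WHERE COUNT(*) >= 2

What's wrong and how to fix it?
Bug: WHERE filters individual rows, not groups, so a group-level COUNT is invalid there

Fix: Group first with HAVING COUNT(*) >= 2, then COUNT the resulting groups

Corrected query:
SELECT COUNT(*) FROM (SELECT account FROM transactions GROUP BY account HAVING COUNT(*) >= 2)

Result:
COUNT(*)
--------
2       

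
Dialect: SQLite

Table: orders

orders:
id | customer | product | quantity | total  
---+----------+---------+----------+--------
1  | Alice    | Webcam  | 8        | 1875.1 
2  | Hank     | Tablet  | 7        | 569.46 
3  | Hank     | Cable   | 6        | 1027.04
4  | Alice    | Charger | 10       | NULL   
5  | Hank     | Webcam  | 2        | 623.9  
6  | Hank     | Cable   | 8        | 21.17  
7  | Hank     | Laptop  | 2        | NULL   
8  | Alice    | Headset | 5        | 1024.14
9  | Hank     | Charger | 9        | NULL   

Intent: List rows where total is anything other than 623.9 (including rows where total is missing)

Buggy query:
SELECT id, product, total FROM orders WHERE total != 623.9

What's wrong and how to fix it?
Bug: 'total != 623.9' is unknown when total is NULL, so NULL rows are silently excluded

Fix: Handle NULL separately with IS NULL alongside the inequality

Corrected query:
SELECT id, product, total FROM orders WHERE total != 623.9 OR total IS NULL

Result:
id | product | total  
---+---------+--------
1  | Webcam  | 1875.1 
2  | Tablet  | 569.46 
3  | Cable   | 1027.04
4  | Charger | NULL   
6  | Cable   | 21.17  
7  | Laptop  | NULL   
8  | Headset | 1024.14
9  | Charger | NULL   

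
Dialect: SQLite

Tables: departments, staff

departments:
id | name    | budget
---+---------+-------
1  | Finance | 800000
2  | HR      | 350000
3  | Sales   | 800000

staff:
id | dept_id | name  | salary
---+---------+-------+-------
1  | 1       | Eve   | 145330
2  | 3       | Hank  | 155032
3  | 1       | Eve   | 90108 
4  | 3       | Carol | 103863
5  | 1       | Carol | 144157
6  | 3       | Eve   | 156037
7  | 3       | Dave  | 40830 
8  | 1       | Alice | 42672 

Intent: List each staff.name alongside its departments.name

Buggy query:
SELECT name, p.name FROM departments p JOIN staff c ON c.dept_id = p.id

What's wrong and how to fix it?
Bug: 'name' exists in both joined tables, so the database can't tell which one is meant

Fix: Qualify the column with its table alias (c.name)

Corrected query:
SELECT c.name, p.name FROM departments p JOIN staff c ON c.dept_id = p.id

Result:
name  | name   
------+--------
Eve   | Finance
Hank  | Sales  
Eve   | Finance
Carol | Sales  
Carol | Finance
Eve   | Sales  
Dave  | Sales  
Alice | Finance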